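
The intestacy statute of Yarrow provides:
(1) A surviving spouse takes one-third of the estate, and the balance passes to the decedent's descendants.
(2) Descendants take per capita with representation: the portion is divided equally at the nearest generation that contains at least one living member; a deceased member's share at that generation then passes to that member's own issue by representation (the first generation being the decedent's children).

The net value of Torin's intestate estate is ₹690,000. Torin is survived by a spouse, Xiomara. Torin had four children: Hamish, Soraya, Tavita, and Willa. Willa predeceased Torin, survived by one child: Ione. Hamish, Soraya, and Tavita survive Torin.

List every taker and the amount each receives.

Xiomara: ₹230,000; Hamish: ₹115,000; Soraya: ₹115,000; Tavita: ₹115,000; Ione: ₹115,000

Xiomara takes one-third of ₹690,000 = ₹230,000. The remaining ₹460,000 passes to the descendants.
The descendants' portion (₹460,000) is divided into 4 shares of ₹115,000: Hamish, Soraya, and Tavita each take ₹115,000; Willa's ₹115,000 share passes to Willa's issue.
Willa's share (₹115,000) passes entirely to Ione.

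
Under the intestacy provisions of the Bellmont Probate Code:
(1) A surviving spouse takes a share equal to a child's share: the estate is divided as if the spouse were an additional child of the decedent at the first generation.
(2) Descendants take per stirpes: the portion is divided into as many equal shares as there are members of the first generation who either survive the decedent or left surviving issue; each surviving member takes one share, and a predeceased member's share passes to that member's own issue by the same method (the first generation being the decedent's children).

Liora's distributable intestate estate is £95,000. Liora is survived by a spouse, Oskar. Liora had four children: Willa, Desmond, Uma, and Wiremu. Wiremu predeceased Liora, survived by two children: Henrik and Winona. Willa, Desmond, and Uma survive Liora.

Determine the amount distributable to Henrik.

Henrik receives £9,500.

The spouse counts as an additional share at the children's level, so there are 5 primary shares of £19,000. Oskar takes one such share (£19,000).
The children's combined portion (£76,000) is divided into 4 shares of £19,000: Willa, Desmond, and Uma each take £19,000; Wiremu's £19,000 share passes to Wiremu's issue.
Wiremu's share (£19,000) is divided into 2 shares of £9,500: Henrik and Winona each take £9,500.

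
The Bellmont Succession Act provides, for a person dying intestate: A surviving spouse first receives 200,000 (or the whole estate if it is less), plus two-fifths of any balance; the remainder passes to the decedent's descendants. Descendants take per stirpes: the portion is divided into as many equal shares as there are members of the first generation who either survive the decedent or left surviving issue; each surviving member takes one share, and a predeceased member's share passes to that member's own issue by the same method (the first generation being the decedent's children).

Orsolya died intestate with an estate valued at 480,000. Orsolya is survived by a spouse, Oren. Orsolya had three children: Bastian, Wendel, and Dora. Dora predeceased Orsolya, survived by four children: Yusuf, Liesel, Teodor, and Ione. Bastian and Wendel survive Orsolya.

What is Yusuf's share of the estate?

Yusuf receives 14,000.

Oren first takes 200,000, leaving a balance of 280,000. Oren then takes two-fifths of the balance (112,000), for a total of 312,000. The remaining 168,000 passes to the descendants.
The descendants' portion (168,000) is divided into 3 shares of 56,000: Bastian and Wendel each take 56,000; Dora's 56,000 share passes to Dora's issue.
Dora's share (56,000) is divided into 4 shares of 14,000: Yusuf, Liesel, Teodor, and Ione each take 14,000.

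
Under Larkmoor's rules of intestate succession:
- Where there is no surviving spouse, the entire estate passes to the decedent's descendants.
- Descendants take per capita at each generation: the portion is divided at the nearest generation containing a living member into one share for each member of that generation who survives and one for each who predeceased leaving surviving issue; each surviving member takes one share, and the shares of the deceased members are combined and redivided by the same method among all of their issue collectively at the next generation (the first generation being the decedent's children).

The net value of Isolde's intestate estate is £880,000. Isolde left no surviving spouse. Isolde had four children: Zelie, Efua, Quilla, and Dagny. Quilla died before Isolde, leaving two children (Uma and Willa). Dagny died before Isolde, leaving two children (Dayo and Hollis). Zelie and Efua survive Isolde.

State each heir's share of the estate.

The entire £880,000 passes to the descendants.
That amount (£880,000) is divided at the children's generation into 4 shares of £220,000. Zelie and Efua each take £220,000. The 2 shares of the deceased (Quilla and Dagny) are combined into a pool of £440,000.
That pool (£440,000) is divided at the grandchildren's generation equally among Uma, Willa, Dayo, and Hollis: £110,000 each.

Zelie: £220,000; Efua: £220,000; Uma: £110,000; Willa: £110,000; Dayo: £110,000; Hollis: £110,000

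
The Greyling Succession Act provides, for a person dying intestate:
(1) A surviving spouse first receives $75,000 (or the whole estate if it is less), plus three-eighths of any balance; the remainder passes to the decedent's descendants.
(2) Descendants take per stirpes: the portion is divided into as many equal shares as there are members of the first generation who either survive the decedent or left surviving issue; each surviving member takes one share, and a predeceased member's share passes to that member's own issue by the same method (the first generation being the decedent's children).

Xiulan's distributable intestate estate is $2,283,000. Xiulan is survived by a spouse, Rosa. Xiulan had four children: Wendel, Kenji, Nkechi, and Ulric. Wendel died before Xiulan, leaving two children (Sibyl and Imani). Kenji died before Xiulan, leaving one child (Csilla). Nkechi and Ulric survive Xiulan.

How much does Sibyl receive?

Sibyl receives $172,500.

Rosa first takes $75,000, leaving a balance of $2,208,000. Rosa then takes three-eighths of the balance ($828,000), for a total of $903,000. The remaining $1,380,000 passes to the descendants.
The descendants' portion ($1,380,000) is divided into 4 shares of $345,000: Nkechi and Ulric each take $345,000; Wendel's $345,000 share passes to Wendel's issue; Kenji's $345,000 share passes to Kenji's issue.
Wendel's share ($345,000) is divided into 2 shares of $172,500: Sibyl and Imani each take $172,500.
Kenji's share ($345,000) passes entirely to Csilla.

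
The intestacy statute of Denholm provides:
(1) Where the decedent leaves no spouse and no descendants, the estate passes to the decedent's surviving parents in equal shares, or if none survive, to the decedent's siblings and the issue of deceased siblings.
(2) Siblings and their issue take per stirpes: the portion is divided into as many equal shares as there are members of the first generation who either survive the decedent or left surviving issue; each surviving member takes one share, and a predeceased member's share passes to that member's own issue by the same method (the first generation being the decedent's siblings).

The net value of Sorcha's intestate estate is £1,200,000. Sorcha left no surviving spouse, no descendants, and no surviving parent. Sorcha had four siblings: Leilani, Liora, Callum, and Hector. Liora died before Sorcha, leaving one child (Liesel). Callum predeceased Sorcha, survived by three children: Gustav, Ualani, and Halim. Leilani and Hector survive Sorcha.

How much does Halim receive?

The entire £1,200,000 passes to the siblings and their issue.
That amount (£1,200,000) is divided into 4 shares of £300,000: Leilani and Hector each take £300,000; Liora's £300,000 share passes to Liora's issue; Callum's £300,000 share passes to Callum's issue.
Liora's share (£300,000) passes entirely to Liesel.
Callum's share (£300,000) is divided into 3 shares of £100,000: Gustav, Ualani, and Halim each take £100,000.

Halim receives £100,000.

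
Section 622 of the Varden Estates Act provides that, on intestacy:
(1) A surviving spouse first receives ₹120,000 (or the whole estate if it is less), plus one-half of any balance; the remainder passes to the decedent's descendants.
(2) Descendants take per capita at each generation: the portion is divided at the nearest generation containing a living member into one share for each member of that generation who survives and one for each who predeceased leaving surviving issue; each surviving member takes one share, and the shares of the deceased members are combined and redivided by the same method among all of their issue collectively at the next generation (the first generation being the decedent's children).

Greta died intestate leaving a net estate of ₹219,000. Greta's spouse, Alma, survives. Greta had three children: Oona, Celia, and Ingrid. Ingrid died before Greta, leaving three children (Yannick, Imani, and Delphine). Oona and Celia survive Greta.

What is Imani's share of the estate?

Imani receives ₹5,500.

Alma first takes ₹120,000, leaving a balance of ₹99,000. Alma then takes one-half of the balance (₹49,500), for a total of ₹169,500. The remaining ₹49,500 passes to the descendants.
The descendants' portion (₹49,500) is divided at the children's generation into 3 shares of ₹16,500. Oona and Celia each take ₹16,500. The remaining share for the deceased Ingrid (₹16,500) is carried to the next generation.
That pool (₹16,500) is divided at the grandchildren's generation equally among Yannick, Imani, and Delphine: ₹5,500 each.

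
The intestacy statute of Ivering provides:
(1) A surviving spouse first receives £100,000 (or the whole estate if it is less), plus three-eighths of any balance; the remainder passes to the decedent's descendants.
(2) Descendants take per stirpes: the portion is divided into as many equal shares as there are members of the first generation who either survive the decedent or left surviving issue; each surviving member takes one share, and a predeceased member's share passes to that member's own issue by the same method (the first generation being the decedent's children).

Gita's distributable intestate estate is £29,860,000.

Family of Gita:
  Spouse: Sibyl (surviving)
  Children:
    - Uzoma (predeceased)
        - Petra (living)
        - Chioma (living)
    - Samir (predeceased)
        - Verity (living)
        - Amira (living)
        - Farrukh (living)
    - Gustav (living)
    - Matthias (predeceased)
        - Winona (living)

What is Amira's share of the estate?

Amira receives £1,550,000.

Sibyl first takes £100,000, leaving a balance of £29,760,000. Sibyl then takes three-eighths of the balance (£11,160,000), for a total of £11,260,000. The remaining £18,600,000 passes to the descendants.
The descendants' portion (£18,600,000) is divided into 4 shares of £4,650,000: Gustav takes £4,650,000; Uzoma's £4,650,000 share passes to Uzoma's issue; Samir's £4,650,000 share passes to Samir's issue; Matthias's £4,650,000 share passes to Matthias's issue.
Uzoma's share (£4,650,000) is divided into 2 shares of £2,325,000: Petra and Chioma each take £2,325,000.
Samir's share (£4,650,000) is divided into 3 shares of £1,550,000: Verity, Amira, and Farrukh each take £1,550,000.
Matthias's share (£4,650,000) passes entirely to Winona.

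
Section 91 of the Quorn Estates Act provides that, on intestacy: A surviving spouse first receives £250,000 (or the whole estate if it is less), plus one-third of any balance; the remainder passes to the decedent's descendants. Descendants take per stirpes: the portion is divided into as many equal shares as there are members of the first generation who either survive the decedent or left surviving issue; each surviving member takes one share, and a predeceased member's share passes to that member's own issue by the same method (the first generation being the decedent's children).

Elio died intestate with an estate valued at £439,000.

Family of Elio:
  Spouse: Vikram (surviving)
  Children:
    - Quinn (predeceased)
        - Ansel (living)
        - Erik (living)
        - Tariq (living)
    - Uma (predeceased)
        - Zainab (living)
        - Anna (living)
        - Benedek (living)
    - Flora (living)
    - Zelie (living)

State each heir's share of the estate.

Vikram: £313,000; Ansel: £10,500; Erik: £10,500; Tariq: £10,500; Zainab: £10,500; Anna: £10,500; Benedek: £10,500; Flora: £31,500; Zelie: £31,500

Vikram first takes £250,000, leaving a balance of £189,000. Vikram then takes one-third of the balance (£63,000), for a total of £313,000. The remaining £126,000 passes to the descendants.
The descendants' portion (£126,000) is divided into 4 shares of £31,500: Flora and Zelie each take £31,500; Quinn's £31,500 share passes to Quinn's issue; Uma's £31,500 share passes to Uma's issue.
Quinn's share (£31,500) is divided into 3 shares of £10,500: Ansel, Erik, and Tariq each take £10,500.
Uma's share (£31,500) is divided into 3 shares of £10,500: Zainab, Anna, and Benedek each take £10,500.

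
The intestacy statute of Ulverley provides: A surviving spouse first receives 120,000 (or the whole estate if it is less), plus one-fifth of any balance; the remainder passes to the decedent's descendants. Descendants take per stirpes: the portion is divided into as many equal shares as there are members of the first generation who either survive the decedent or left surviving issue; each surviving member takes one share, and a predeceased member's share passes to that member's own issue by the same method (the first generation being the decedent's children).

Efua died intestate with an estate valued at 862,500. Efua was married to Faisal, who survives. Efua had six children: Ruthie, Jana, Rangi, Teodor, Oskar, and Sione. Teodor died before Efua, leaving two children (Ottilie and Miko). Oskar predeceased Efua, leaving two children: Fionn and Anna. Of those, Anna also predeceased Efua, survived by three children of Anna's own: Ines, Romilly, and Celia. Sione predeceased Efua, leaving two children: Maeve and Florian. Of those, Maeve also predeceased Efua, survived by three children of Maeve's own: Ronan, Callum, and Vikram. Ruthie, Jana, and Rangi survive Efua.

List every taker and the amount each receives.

Faisal: 268,500; Ruthie: 99,000; Jana: 99,000; Rangi: 99,000; Ottilie: 49,500; Miko: 49,500; Fionn: 49,500; Ines: 16,500; Romilly: 16,500; Celia: 16,500; Ronan: 16,500; Callum: 16,500; Vikram: 16,500; Florian: 49,500

Faisal first takes 120,000, leaving a balance of 742,500. Faisal then takes one-fifth of the balance (148,500), for a total of 268,500. The remaining 594,000 passes to the descendants.
The descendants' portion (594,000) is divided into 6 shares of 99,000: Ruthie, Jana, and Rangi each take 99,000; Teodor's 99,000 share passes to Teodor's issue; Oskar's 99,000 share passes to Oskar's issue; Sione's 99,000 share passes to Sione's issue.
Teodor's share (99,000) is divided into 2 shares of 49,500: Ottilie and Miko each take 49,500.
Oskar's share (99,000) is divided into 2 shares of 49,500: Fionn takes 49,500; Anna's 49,500 share passes to Anna's issue.
Anna's share (49,500) is divided into 3 shares of 16,500: Ines, Romilly, and Celia each take 16,500.
Sione's share (99,000) is divided into 2 shares of 49,500: Florian takes 49,500; Maeve's 49,500 share passes to Maeve's issue.
Maeve's share (49,500) is divided into 3 shares of 16,500: Ronan, Callum, and Vikram each take 16,500.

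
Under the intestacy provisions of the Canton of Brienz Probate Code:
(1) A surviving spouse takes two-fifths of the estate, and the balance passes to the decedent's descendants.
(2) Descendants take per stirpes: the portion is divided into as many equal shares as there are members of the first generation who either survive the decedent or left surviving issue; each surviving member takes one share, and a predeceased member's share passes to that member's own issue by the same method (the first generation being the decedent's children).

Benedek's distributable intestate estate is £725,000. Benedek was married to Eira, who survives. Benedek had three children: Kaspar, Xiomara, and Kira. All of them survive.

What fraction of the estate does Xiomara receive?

Xiomara receives 1/5 of the estate.

Eira takes two-fifths of £725,000 = £290,000. The remaining £435,000 passes to the descendants.
The descendants' portion (£435,000) is divided into 3 shares of £145,000: Kaspar, Xiomara, and Kira each take £145,000.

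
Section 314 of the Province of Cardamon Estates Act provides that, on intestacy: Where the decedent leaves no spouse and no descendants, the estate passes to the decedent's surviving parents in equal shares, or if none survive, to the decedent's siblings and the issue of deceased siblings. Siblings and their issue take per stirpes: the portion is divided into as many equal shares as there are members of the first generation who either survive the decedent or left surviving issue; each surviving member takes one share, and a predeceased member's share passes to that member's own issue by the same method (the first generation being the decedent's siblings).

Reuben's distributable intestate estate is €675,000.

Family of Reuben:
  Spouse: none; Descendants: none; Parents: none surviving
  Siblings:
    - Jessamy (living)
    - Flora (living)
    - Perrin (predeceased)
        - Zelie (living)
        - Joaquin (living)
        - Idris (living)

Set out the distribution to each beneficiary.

The entire €675,000 passes to the siblings and their issue.
That amount (€675,000) is divided into 3 shares of €225,000: Jessamy and Flora each take €225,000; Perrin's €225,000 share passes to Perrin's issue.
Perrin's share (€225,000) is divided into 3 shares of €75,000: Zelie, Joaquin, and Idris each take €75,000.

Jessamy: €225,000; Flora: €225,000; Zelie: €75,000; Joaquin: €75,000; Idris: €75,000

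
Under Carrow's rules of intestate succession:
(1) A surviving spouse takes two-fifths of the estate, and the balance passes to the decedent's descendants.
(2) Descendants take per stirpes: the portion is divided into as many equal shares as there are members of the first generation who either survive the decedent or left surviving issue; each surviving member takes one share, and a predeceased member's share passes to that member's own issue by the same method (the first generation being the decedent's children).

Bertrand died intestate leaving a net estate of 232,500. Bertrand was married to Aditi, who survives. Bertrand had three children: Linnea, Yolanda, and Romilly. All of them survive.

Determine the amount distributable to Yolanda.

Yolanda receives 46,500.

Aditi takes two-fifths of 232,500 = 93,000. The remaining 139,500 passes to the descendants.
The descendants' portion (139,500) is divided into 3 shares of 46,500: Linnea, Yolanda, and Romilly each take 46,500.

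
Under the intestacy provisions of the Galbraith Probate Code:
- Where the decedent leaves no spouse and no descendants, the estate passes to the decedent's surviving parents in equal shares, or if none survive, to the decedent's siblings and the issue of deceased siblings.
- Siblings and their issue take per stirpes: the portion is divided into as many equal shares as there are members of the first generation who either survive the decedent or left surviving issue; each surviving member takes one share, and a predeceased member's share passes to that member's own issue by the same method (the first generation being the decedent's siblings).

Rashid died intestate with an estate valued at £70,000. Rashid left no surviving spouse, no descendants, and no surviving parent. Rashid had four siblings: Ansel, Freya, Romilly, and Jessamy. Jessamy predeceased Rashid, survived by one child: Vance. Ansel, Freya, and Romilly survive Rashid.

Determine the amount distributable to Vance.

The entire £70,000 passes to the siblings and their issue.
That amount (£70,000) is divided into 4 shares of £17,500: Ansel, Freya, and Romilly each take £17,500; Jessamy's £17,500 share passes to Jessamy's issue.
Jessamy's share (£17,500) passes entirely to Vance.

Vance receives £17,500.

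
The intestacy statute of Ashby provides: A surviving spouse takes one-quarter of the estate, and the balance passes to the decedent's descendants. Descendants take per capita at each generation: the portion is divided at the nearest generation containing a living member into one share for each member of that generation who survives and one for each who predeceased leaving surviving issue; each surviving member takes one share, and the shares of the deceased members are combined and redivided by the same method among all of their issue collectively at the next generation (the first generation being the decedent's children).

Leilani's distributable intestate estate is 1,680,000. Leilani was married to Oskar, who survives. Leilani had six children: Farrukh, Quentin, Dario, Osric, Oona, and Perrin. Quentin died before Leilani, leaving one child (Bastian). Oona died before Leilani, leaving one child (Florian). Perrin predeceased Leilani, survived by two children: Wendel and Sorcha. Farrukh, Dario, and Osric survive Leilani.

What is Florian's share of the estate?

Oskar takes one-quarter of 1,680,000 = 420,000. The remaining 1,260,000 passes to the descendants.
The descendants' portion (1,260,000) is divided at the children's generation into 6 shares of 210,000. Farrukh, Dario, and Osric each take 210,000. The 3 shares of the deceased (Quentin, Oona, and Perrin) are combined into a pool of 630,000.
That pool (630,000) is divided at the grandchildren's generation equally among Bastian, Florian, Wendel, and Sorcha: 157,500 each.

Florian receives 157,500.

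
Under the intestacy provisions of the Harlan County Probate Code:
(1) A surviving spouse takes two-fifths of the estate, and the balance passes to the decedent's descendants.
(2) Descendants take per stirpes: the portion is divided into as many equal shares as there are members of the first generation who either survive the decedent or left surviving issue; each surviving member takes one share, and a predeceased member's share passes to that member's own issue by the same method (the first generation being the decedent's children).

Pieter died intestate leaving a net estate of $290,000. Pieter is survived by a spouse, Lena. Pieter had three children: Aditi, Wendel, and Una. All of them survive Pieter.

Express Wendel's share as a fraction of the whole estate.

Wendel receives 1/5 of the estate.

Lena takes two-fifths of $290,000 = $116,000. The remaining $174,000 passes to the descendants.
The descendants' portion ($174,000) is divided into 3 shares of $58,000: Aditi, Wendel, and Una each take $58,000.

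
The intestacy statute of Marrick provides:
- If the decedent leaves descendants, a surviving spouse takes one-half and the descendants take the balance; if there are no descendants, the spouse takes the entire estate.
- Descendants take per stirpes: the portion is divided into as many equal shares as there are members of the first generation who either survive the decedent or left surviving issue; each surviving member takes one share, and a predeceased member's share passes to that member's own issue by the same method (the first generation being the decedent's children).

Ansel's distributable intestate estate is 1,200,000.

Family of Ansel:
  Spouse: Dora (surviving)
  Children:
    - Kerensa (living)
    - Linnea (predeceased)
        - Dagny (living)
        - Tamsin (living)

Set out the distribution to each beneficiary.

Dora: 600,000; Kerensa: 300,000; Dagny: 150,000; Tamsin: 150,000

Dora takes one-half of 1,200,000 = 600,000. The remaining 600,000 passes to the descendants.
The descendants' portion (600,000) is divided into 2 shares of 300,000: Kerensa takes 300,000; Linnea's 300,000 share passes to Linnea's issue.
Linnea's share (300,000) is divided into 2 shares of 150,000: Dagny and Tamsin each take 150,000.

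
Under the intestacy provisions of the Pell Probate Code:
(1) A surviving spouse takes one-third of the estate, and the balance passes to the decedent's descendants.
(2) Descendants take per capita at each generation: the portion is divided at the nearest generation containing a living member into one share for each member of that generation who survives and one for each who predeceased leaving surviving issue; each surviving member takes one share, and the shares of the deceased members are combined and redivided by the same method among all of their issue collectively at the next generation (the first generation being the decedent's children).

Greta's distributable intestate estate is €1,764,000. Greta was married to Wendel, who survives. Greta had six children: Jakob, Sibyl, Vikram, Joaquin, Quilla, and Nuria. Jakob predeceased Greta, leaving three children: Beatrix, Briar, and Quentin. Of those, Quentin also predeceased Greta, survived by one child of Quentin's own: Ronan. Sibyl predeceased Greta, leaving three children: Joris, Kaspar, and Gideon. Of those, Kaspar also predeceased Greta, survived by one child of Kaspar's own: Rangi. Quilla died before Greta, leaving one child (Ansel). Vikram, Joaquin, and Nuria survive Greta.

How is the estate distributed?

Wendel: €588,000; Beatrix: €84,000; Briar: €84,000; Ronan: €84,000; Joris: €84,000; Rangi: €84,000; Gideon: €84,000; Vikram: €196,000; Joaquin: €196,000; Ansel: €84,000; Nuria: €196,000

Wendel takes one-third of €1,764,000 = €588,000. The remaining €1,176,000 passes to the descendants.
The descendants' portion (€1,176,000) is divided at the children's generation into 6 shares of €196,000. Vikram, Joaquin, and Nuria each take €196,000. The 3 shares of the deceased (Jakob, Sibyl, and Quilla) are combined into a pool of €588,000.
That pool (€588,000) is divided at the grandchildren's generation into 7 shares of €84,000. Beatrix, Briar, Joris, Gideon, and Ansel each take €84,000. The 2 shares of the deceased (Quentin and Kaspar) are combined into a pool of €168,000.
That pool (€168,000) is divided at the great-grandchildren's generation equally among Ronan and Rangi: €84,000 each.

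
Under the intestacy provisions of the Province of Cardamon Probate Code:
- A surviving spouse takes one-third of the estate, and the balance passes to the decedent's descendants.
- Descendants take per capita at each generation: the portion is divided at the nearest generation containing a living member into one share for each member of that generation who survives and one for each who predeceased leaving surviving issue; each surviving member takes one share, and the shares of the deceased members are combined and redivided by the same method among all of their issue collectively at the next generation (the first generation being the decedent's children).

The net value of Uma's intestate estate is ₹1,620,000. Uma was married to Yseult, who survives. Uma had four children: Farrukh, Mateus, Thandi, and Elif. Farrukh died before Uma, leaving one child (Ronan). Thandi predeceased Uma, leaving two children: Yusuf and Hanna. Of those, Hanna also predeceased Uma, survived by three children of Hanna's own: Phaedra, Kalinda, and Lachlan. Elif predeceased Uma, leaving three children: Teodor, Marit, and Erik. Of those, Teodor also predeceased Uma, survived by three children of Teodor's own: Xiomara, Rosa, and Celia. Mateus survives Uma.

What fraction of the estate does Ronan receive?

Yseult takes one-third of ₹1,620,000 = ₹540,000. The remaining ₹1,080,000 passes to the descendants.
The descendants' portion (₹1,080,000) is divided at the children's generation into 4 shares of ₹270,000. Mateus takes ₹270,000. The 3 shares of the deceased (Farrukh, Thandi, and Elif) are combined into a pool of ₹810,000.
That pool (₹810,000) is divided at the grandchildren's generation into 6 shares of ₹135,000. Ronan, Yusuf, Marit, and Erik each take ₹135,000. The 2 shares of the deceased (Hanna and Teodor) are combined into a pool of ₹270,000.
That pool (₹270,000) is divided at the great-grandchildren's generation equally among Phaedra, Kalinda, Lachlan, Xiomara, Rosa, and Celia: ₹45,000 each.

Ronan receives 1/12 of the estate.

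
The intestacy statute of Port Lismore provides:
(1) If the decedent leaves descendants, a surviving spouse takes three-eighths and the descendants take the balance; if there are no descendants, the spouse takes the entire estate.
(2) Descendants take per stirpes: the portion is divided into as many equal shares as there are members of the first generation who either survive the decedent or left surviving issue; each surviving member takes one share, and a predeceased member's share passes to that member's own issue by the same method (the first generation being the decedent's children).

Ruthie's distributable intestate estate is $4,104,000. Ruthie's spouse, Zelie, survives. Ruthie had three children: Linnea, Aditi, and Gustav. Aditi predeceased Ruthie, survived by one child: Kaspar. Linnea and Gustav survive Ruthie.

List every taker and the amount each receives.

Zelie: $1,539,000; Linnea: $855,000; Kaspar: $855,000; Gustav: $855,000

Zelie takes three-eighths of $4,104,000 = $1,539,000. The remaining $2,565,000 passes to the descendants.
The descendants' portion ($2,565,000) is divided into 3 shares of $855,000: Linnea and Gustav each take $855,000; Aditi's $855,000 share passes to Aditi's issue.
Aditi's share ($855,000) passes entirely to Kaspar.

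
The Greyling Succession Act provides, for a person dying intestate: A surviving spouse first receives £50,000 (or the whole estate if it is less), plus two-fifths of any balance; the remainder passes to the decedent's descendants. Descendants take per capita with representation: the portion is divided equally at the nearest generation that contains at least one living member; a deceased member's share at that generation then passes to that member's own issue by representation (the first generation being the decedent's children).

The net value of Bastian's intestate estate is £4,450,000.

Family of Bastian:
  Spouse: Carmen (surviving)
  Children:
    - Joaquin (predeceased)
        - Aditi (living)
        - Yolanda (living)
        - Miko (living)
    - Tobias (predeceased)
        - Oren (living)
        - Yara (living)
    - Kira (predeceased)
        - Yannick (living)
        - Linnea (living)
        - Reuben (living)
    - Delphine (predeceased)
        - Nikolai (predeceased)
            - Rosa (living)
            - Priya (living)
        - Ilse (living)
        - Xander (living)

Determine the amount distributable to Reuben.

Reuben receives £240,000.

Carmen first takes £50,000, leaving a balance of £4,400,000. Carmen then takes two-fifths of the balance (£1,760,000), for a total of £1,810,000. The remaining £2,640,000 passes to the descendants.
No child survives, so the initial division is made at the grandchildren's generation.
The descendants' portion (£2,640,000) is divided into 11 shares of £240,000: Aditi, Yolanda, Miko, Oren, Yara, Yannick, Linnea, Reuben, Ilse, and Xander each take £240,000; Nikolai's £240,000 share passes to Nikolai's issue.
Nikolai's share (£240,000) is divided into 2 shares of £120,000: Rosa and Priya each take £120,000.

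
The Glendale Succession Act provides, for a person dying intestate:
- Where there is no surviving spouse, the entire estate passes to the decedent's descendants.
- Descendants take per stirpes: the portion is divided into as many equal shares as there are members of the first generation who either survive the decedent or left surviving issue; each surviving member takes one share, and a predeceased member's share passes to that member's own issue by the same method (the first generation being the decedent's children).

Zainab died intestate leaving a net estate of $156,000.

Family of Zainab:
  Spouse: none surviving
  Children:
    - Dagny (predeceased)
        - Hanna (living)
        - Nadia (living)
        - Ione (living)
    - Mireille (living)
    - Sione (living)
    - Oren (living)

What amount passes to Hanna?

Hanna receives $13,000.

The entire $156,000 passes to the descendants.
That amount ($156,000) is divided into 4 shares of $39,000: Mireille, Sione, and Oren each take $39,000; Dagny's $39,000 share passes to Dagny's issue.
Dagny's share ($39,000) is divided into 3 shares of $13,000: Hanna, Nadia, and Ione each take $13,000.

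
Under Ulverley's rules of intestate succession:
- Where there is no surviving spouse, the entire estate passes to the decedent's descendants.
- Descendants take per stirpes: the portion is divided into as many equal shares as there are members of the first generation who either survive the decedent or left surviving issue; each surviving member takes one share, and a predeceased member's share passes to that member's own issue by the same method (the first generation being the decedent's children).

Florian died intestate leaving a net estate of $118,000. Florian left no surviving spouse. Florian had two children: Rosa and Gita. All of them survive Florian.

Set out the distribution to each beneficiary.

The entire $118,000 passes to the descendants.
That amount ($118,000) is divided into 2 shares of $59,000: Rosa and Gita each take $59,000.

Rosa: $59,000; Gita: $59,000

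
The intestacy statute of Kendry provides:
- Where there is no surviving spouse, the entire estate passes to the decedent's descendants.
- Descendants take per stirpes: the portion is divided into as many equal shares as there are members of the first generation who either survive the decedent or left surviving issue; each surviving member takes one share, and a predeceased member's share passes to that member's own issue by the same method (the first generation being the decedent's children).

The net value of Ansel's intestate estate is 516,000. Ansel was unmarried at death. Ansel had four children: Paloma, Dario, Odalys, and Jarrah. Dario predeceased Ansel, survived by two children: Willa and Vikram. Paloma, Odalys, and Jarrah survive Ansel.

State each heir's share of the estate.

The entire 516,000 passes to the descendants.
That amount (516,000) is divided into 4 shares of 129,000: Paloma, Odalys, and Jarrah each take 129,000; Dario's 129,000 share passes to Dario's issue.
Dario's share (129,000) is divided into 2 shares of 64,500: Willa and Vikram each take 64,500.

Paloma: 129,000; Willa: 64,500; Vikram: 64,500; Odalys: 129,000; Jarrah: 129,000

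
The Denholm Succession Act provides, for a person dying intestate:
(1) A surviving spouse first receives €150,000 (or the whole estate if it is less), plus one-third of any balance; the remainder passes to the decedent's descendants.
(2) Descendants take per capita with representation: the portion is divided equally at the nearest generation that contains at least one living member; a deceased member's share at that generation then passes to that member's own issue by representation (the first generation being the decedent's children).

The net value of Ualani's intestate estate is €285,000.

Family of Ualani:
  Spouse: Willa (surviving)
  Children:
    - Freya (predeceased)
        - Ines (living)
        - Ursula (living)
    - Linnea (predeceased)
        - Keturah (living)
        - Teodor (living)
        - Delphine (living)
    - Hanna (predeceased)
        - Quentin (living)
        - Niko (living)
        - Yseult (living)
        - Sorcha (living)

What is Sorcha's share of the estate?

Willa first takes €150,000, leaving a balance of €135,000. Willa then takes one-third of the balance (€45,000), for a total of €195,000. The remaining €90,000 passes to the descendants.
No child survives, so the initial division is made at the grandchildren's generation.
The descendants' portion (€90,000) is divided into 9 shares of €10,000: Ines, Ursula, Keturah, Teodor, Delphine, Quentin, Niko, Yseult, and Sorcha each take €10,000.

Sorcha receives €10,000.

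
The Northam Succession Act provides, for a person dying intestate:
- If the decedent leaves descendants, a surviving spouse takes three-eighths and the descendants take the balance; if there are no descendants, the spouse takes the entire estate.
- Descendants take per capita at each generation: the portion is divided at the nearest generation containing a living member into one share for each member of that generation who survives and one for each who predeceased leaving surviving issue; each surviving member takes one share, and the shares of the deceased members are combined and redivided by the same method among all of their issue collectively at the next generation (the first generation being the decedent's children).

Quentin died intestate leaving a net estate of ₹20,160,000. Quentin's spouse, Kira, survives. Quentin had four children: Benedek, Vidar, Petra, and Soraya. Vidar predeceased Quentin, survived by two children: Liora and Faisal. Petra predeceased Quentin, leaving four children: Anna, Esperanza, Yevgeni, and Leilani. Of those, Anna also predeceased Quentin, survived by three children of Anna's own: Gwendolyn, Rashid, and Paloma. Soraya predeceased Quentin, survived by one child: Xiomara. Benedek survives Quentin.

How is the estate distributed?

Kira: ₹7,560,000; Benedek: ₹3,150,000; Liora: ₹1,350,000; Faisal: ₹1,350,000; Gwendolyn: ₹450,000; Rashid: ₹450,000; Paloma: ₹450,000; Esperanza: ₹1,350,000; Yevgeni: ₹1,350,000; Leilani: ₹1,350,000; Xiomara: ₹1,350,000

Kira takes three-eighths of ₹20,160,000 = ₹7,560,000. The remaining ₹12,600,000 passes to the descendants.
The descendants' portion (₹12,600,000) is divided at the children's generation into 4 shares of ₹3,150,000. Benedek takes ₹3,150,000. The 3 shares of the deceased (Vidar, Petra, and Soraya) are combined into a pool of ₹9,450,000.
That pool (₹9,450,000) is divided at the grandchildren's generation into 7 shares of ₹1,350,000. Liora, Faisal, Esperanza, Yevgeni, Leilani, and Xiomara each take ₹1,350,000. The remaining share for the deceased Anna (₹1,350,000) is carried to the next generation.
That pool (₹1,350,000) is divided at the great-grandchildren's generation equally among Gwendolyn, Rashid, and Paloma: ₹450,000 each.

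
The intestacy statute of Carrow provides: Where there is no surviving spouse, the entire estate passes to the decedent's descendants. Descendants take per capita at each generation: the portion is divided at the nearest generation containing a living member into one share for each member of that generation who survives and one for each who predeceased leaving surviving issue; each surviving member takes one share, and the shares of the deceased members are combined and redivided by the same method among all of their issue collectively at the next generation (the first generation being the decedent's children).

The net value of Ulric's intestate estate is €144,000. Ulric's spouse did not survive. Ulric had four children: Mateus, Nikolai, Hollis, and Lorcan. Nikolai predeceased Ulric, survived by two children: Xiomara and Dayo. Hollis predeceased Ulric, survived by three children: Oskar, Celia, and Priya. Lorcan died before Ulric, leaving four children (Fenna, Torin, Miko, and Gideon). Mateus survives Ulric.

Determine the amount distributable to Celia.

The entire €144,000 passes to the descendants.
That amount (€144,000) is divided at the children's generation into 4 shares of €36,000. Mateus takes €36,000. The 3 shares of the deceased (Nikolai, Hollis, and Lorcan) are combined into a pool of €108,000.
That pool (€108,000) is divided at the grandchildren's generation equally among Xiomara, Dayo, Oskar, Celia, Priya, Fenna, Torin, Miko, and Gideon: €12,000 each.

Celia receives €12,000.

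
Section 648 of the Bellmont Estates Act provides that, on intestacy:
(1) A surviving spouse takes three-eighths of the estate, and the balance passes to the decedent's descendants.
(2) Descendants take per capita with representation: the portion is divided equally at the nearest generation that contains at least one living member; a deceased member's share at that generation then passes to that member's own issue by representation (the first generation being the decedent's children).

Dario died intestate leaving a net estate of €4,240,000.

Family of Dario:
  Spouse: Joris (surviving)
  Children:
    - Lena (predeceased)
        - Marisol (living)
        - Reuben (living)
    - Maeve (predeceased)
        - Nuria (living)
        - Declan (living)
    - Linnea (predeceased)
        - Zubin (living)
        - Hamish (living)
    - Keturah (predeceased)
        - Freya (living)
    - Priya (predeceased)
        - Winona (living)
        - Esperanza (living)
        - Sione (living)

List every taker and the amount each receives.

Joris takes three-eighths of €4,240,000 = €1,590,000. The remaining €2,650,000 passes to the descendants.
No child survives, so the initial division is made at the grandchildren's generation.
The descendants' portion (€2,650,000) is divided into 10 shares of €265,000: Marisol, Reuben, Nuria, Declan, Zubin, Hamish, Freya, Winona, Esperanza, and Sione each take €265,000.

Joris: €1,590,000; Marisol: €265,000; Reuben: €265,000; Nuria: €265,000; Declan: €265,000; Zubin: €265,000; Hamish: €265,000; Freya: €265,000; Winona: €265,000; Esperanza: €265,000; Sione: €265,000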